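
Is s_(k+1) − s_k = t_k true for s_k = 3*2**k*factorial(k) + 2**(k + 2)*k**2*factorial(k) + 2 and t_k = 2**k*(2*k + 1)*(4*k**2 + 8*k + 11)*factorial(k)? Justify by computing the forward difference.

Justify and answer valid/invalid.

valid; difference matches t_k

s_(k+1) = 8*2**k*k**3*factorial(k) + 24*2**k*k**2*factorial(k) + 30*2**k*k*factorial(k) + 14*2**k*factorial(k) + 2
s_(k+1) − s_k = 2**k*(2*k + 1)*(4*k**2 + 8*k + 11)*factorial(k)
(s_(k+1) − s_k) − t_k = 0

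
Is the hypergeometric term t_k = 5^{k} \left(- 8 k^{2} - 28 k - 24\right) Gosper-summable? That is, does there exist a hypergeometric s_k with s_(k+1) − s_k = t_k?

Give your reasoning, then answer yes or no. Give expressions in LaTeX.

Yes. s_k = 5^{k} \left(- 2 k^{2} - 2 k - 1\right).

t_(k+1)/t_k = 5*(2*k**2 + 11*k + 15)/(2*k**2 + 7*k + 6).
Gosper form: A/B · C(k+1)/C(k) with A=5, B=1, C=k**2 + 7*k/2 + 3.
Key eq: (5)·f(k+1) = (1)·f(k) + (k**2 + 7*k/2 + 3).
Degrees (0,0,2) ⇒ d ≤ 2.
A polynomial solution: f(k) = (2*k**2 + 2*k + 1)/8.
So s_k = (B(k−1)f/C)·t_k = ((2*k**2 + 2*k + 1)/(4*(k + 2)*(2*k + 3)))·t_k = 5**k*(-2*k**2 - 2*k - 1).
Check: Δs_k = 5**k*(-8*k**2 - 28*k - 24). ✓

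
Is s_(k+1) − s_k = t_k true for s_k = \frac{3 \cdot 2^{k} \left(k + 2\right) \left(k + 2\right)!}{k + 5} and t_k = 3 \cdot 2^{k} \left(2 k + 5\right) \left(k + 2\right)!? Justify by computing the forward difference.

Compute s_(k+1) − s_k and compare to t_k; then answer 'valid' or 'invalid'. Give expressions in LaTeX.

s_(k+1) = 6*2**k*(k + 3)*factorial(k + 3)/(k + 6)
s_(k+1) − s_k = 3*2**k*(2*k**3 + 21*k**2 + 70*k + 78)*factorial(k + 2)/((k + 5)*(k + 6))
(s_(k+1) − s_k) − t_k = -9*2**k*(2*k**2 + 15*k + 24)*factorial(k + 2)/((k + 5)*(k + 6))

Invalid: residual - \frac{9 \cdot 2^{k} \left(2 k^{2} + 15 k + 24\right) \left(k + 2\right)!}{\left(k + 5\right) \left(k + 6\right)} ≠ 0.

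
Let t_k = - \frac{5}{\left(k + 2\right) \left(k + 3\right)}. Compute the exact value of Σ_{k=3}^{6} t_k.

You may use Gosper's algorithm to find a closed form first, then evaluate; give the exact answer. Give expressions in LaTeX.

Σ = -4/9

Step 1: r(k) = (k + 2)/(k + 4).
Normal form (A,B,C) = (k + 2, k + 4, 1).
Key eq: (k + 2)·f(k+1) = (k + 3)·f(k) + (1).
Bound: deg f ≤ 1.
A polynomial solution: f(k) = k/2.
Get s_k = R·t_k = -5*k/(2*k + 4) with R(k) = B(k−1)f(k)/C(k) = k*(k + 3)/2.
Verify: -5/(k**2 + 5*k + 6) matches t_k.
Evaluate s at k=7 and k=3: -35/18 and -3/2; difference -4/9.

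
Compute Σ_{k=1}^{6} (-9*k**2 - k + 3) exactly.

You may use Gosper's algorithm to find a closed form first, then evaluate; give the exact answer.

Σ = -822

The ratio is (k + 9*(k + 1)**2 - 2)/(9*k**2 + k - 3).
Take A(k)=1, B(k)=1, C(k)=k**2 + k/9 - 1/3.
Key eq: (1)·f(k+1) = (1)·f(k) + (k**2 + k/9 - 1/3).
deg f ≤ 3 (via 0,0,2).
A polynomial solution: f(k) = k*(3*k**2 - 4*k - 2)/9.
R(k) = B(k−1)·f(k)/C(k) = k*(3*k**2 - 4*k - 2)/(9*k**2 + k - 3); s_k = R·t_k = k*(-3*k**2 + 4*k + 2).
Check: Δs_k = -9*k**2 - k + 3. ✓
Sum = s_(7) − s_(1); s_(7) = -819, s_(1) = 3 ⇒ -822.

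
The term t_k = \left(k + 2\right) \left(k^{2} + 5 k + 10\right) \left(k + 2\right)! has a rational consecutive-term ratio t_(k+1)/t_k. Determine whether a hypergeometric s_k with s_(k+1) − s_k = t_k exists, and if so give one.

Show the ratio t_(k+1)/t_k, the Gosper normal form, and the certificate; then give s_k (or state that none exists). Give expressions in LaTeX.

s_k = \left(k^{2} + 3 k + 4\right) \left(k + 2\right)!

Step 1: r(k) = (k + 3)**2*(5*k + (k + 1)**2 + 15)/((k + 2)*(k**2 + 5*k + 10)).
A = k + 3, B = 1, C = k**3 + 7*k**2 + 20*k + 20.
f must satisfy (k + 3)·f(k+1) − (1)·f(k) = k**3 + 7*k**2 + 20*k + 20.
d = 2 from the (1,0,3) case.
Solving with deg f ≤ 2: f(k) = k**2 + 3*k + 4.
R(k) = B(k−1)·f(k)/C(k) = (k**2 + 3*k + 4)/((k + 2)*(k**2 + 5*k + 10)); s_k = R·t_k = (k**2 + 3*k + 4)*factorial(k + 2).
Check: Δs_k = (k + 2)*(k**2 + 5*k + 10)*factorial(k + 2). ✓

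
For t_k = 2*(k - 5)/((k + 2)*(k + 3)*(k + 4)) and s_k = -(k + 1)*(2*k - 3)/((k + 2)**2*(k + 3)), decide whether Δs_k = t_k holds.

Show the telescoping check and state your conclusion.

Invalid: residual (-4*k**2 + k + 32)/(k**5 + 14*k**4 + 77*k**3 + 208*k**2 + 276*k + 144) ≠ 0.

s_(k+1) = -(k + 2)*(2*k - 1)/((k + 3)**2*(k + 4))
s_(k+1) − s_k = ((k + 1)*(k + 3)*(k + 4)*(2*k - 3) - (k + 2)**3*(2*k - 1))/((k + 2)**2*(k + 3)**2*(k + 4))
(s_(k+1) − s_k) − t_k = (-4*k**2 + k + 32)/(k**5 + 14*k**4 + 77*k**3 + 208*k**2 + 276*k + 144)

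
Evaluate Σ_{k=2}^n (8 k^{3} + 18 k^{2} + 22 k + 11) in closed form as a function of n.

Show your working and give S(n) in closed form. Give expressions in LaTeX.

Step 1: r(k) = (8*k**3 + 42*k**2 + 82*k + 59)/(8*k**3 + 18*k**2 + 22*k + 11).
Factor: A=1; B=1; C=k**3 + 9*k**2/4 + 11*k/4 + 11/8.
f must satisfy (1)·f(k+1) − (1)·f(k) = k**3 + 9*k**2/4 + 11*k/4 + 11/8.
Degrees (0,0,3) ⇒ d ≤ 4.
Solve for f: f(k) = k*(2*k**3 + 2*k**2 + 4*k + 3)/8 (degree 4 ≤ 4).
Then R = B(k−1)f/C = k*(2*k**3 + 2*k**2 + 4*k + 3)/(8*k**3 + 18*k**2 + 22*k + 11), so s_k = R(k)·t_k = k*(2*k**3 + 2*k**2 + 4*k + 3).
s_(k+1) − s_k = 8*k**3 + 18*k**2 + 22*k + 11 = t_k.
Σ_(k=2)^n t_k = s_(n+1) − s_(2) = (2*n**4 + 10*n**3 + 22*n**2 + 25*n + 11) − (70), i.e. 2*n**4 + 10*n**3 + 22*n**2 + 25*n - 59.

S(n) = 2 n^{4} + 10 n^{3} + 22 n^{2} + 25 n - 59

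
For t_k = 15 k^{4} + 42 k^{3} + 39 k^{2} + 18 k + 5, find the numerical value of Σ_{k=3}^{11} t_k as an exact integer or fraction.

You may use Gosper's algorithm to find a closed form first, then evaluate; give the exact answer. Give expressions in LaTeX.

Compute t_(k+1)/t_k: get (15*k**4 + 102*k**3 + 255*k**2 + 282*k + 119)/(15*k**4 + 42*k**3 + 39*k**2 + 18*k + 5).
A = 1, B = 1, C = k**4 + 14*k**3/5 + 13*k**2/5 + 6*k/5 + 1/3.
f must satisfy (1)·f(k+1) − (1)·f(k) = k**4 + 14*k**3/5 + 13*k**2/5 + 6*k/5 + 1/3.
deg f ≤ 5 (via 0,0,4).
Solving with deg f ≤ 5: f(k) = k*(3*k**4 + 3*k**3 - 3*k**2 + 2)/15.
Then R = B(k−1)f/C = k*(3*k**4 + 3*k**3 - 3*k**2 + 2)/(15*k**4 + 42*k**3 + 39*k**2 + 18*k + 5), so s_k = R(k)·t_k = k*(3*k**4 + 3*k**3 - 3*k**2 + 2).
Check: Δs_k = 15*k**4 + 42*k**3 + 39*k**2 + 18*k + 5. ✓
Telescoping: Σ = s_(12) − s_(3) = 803544 − (897) = 802647.

Σ = 802647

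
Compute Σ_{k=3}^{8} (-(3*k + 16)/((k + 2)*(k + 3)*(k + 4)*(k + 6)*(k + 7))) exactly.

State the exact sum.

r(k) = (k + 2)*(k + 6)*(3*k + 19)/((k + 5)*(k + 8)*(3*k + 16)) after simplifying.
Factor: A=k + 2; B=k + 8; C=k**2 + 31*k/3 + 80/3.
Key eq: (k + 2)·f(k+1) = (k + 7)·f(k) + (k**2 + 31*k/3 + 80/3).
d = 5 from the (1,1,2) case.
Match coefficients ⇒ f(k) = k*(k + 4)*(k + 5)*(k**2 + 11*k + 36)/108.
So s_k = (B(k−1)f/C)·t_k = (k*(k + 4)*(k + 7)*(k**2 + 11*k + 36)/(36*(3*k + 16)))·t_k = k*(-k**2 - 11*k - 36)/(36*(k**3 + 11*k**2 + 36*k + 36)).
Verify: (-3*k - 16)/(k**5 + 22*k**4 + 185*k**3 + 740*k**2 + 1404*k + 1008) matches t_k.
Σ_(k=3)^(8) t_k = s_(9) − s_(3) = -3/110 − (-13/540) = -19/5940.

Σ = -19/5940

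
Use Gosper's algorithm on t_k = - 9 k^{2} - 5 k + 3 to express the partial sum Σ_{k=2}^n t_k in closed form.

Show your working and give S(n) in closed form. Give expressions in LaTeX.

S(n) = - 3 n^{3} - 7 n^{2} - n + 11

Compute t_(k+1)/t_k: get (9*k**2 + 23*k + 11)/(9*k**2 + 5*k - 3).
So A=1 and B=1, with C=k**2 + 5*k/9 - 1/3.
Solve (1)·f(k+1) − (1)·f(k) = k**2 + 5*k/9 - 1/3.
From deg A=0, deg B=0, deg C=2: d=3.
Match coefficients ⇒ f(k) = k*(3*k**2 - 2*k - 4)/9.
Certificate R = B(k−1)f/C = k*(3*k**2 - 2*k - 4)/(9*k**2 + 5*k - 3) gives s_k = k*(-3*k**2 + 2*k + 4).
Verify: -9*k**2 - 5*k + 3 matches t_k.
Evaluate: s_(n+1) = -3*n**3 - 7*n**2 - n + 3; subtract s_(2) = -8 ⇒ S(n) = -3*n**3 - 7*n**2 - n + 11.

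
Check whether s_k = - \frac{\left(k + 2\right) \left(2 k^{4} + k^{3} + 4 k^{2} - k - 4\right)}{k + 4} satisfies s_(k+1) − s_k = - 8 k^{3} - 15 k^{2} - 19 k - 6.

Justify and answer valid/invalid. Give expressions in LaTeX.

Invalid: residual \frac{2 \left(6 k^{4} + 46 k^{3} + 75 k^{2} + 83 k + 28\right)}{k^{2} + 9 k + 20} ≠ 0.

s_(k+1) = -(k + 3)*(-k + 2*(k + 1)**4 + (k + 1)**3 + 4*(k + 1)**2 - 5)/(k + 5)
s_(k+1) − s_k = (-8*k**5 - 75*k**4 - 222*k**3 - 327*k**2 - 268*k - 64)/(k**2 + 9*k + 20)
(s_(k+1) − s_k) − t_k = 2*(6*k**4 + 46*k**3 + 75*k**2 + 83*k + 28)/(k**2 + 9*k + 20)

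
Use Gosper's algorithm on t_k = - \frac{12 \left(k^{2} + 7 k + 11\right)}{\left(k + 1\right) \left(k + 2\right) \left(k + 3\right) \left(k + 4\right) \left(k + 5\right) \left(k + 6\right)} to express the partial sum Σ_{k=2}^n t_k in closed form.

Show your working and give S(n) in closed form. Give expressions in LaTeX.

S(n) = \frac{4 \left(- n^{3} - 12 n^{2} - 44 n + 57\right)}{105 \left(n^{3} + 12 n^{2} + 44 n + 48\right)}

Step 1: r(k) = (k + 1)*(7*k + (k + 1)**2 + 18)/((k + 7)*(k**2 + 7*k + 11)).
Factor: A=k + 1; B=k + 7; C=k**2 + 7*k + 11.
f must satisfy (k + 1)·f(k+1) − (k + 6)·f(k) = k**2 + 7*k + 11.
d = 5 from the (1,1,2) case.
A polynomial solution: f(k) = k*(k + 2)*(k + 4)*(k**2 + 9*k + 23)/45.
R(k) = B(k−1)·f(k)/C(k) = k*(k + 2)*(k + 4)*(k + 6)*(k**2 + 9*k + 23)/(45*(k**2 + 7*k + 11)); s_k = R·t_k = 4*k*(-k**2 - 9*k - 23)/(15*(k**3 + 9*k**2 + 23*k + 15)).
Verify: 12*(-k**2 - 7*k - 11)/(k**6 + 21*k**5 + 175*k**4 + 735*k**3 + 1624*k**2 + 1764*k + 720) matches t_k.
Σ_(k=2)^n t_k = s_(n+1) − s_(2) = (4*(-n**3 - 12*n**2 - 44*n - 33)/(15*(n**3 + 12*n**2 + 44*n + 48))) − (-8/35), i.e. 4*(-n**3 - 12*n**2 - 44*n + 57)/(105*(n**3 + 12*n**2 + 44*n + 48)).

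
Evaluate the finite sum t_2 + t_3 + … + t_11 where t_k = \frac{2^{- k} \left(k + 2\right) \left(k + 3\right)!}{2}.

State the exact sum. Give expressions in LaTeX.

Σ = 638512815/2

The ratio is (k + 3)*(k + 4)/(2*(k + 2)).
Normal form (A,B,C) = (k/2 + 2, 1, k + 2).
f must satisfy (k/2 + 2)·f(k+1) − (1)·f(k) = k + 2.
deg f ≤ 0 (via 1,0,1).
Coefficient equations give f(k) = 2.
Then R = B(k−1)f/C = 2/(k + 2), so s_k = R(k)·t_k = factorial(k + 3)/2**k.
Δs = (k + 2)*factorial(k + 3)/(2*2**k), as required.
Evaluate s at k=12 and k=2: 638512875/2 and 30; difference 638512815/2.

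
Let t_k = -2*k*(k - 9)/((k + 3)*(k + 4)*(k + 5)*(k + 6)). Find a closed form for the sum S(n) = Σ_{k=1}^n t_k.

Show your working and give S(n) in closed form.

S(n) = 2*n*(n + 1)/(n**3 + 15*n**2 + 74*n + 120)

Step 1: r(k) = (k - 8)*(k + 1)*(k + 3)/(k*(k - 9)*(k + 7)).
A = k + 3, B = k + 7, C = k**2 - 9*k.
Set up (k + 3)·f(k+1) − (k + 6)·f(k) − (k**2 - 9*k) = 0.
Degrees (1,1,2) ⇒ d ≤ 3.
Solving with deg f ≤ 3: f(k) = -k*(k - 1).
Certificate R = B(k−1)f/C = -(k - 1)*(k + 6)/(k - 9) gives s_k = 2*k*(k - 1)/((k + 3)*(k + 4)*(k + 5)).
Verify: 2*k*(9 - k)/(k**4 + 18*k**3 + 119*k**2 + 342*k + 360) matches t_k.
Telescope: S(n) = s_(n+1) − s_(1) = 2*n*(n + 1)/(n**3 + 15*n**2 + 74*n + 120) − (0) = 2*n*(n + 1)/(n**3 + 15*n**2 + 74*n + 120).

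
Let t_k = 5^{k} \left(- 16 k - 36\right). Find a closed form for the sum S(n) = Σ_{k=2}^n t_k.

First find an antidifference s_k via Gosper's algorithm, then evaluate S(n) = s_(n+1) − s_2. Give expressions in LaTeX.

S(n) = - 20 \cdot 5^{n} n - 40 \cdot 5^{n} + 300

Step 1: r(k) = 5*(4*k + 13)/(4*k + 9).
Normal form (A,B,C) = (5, 1, k + 9/4).
f must satisfy (5)·f(k+1) − (1)·f(k) = k + 9/4.
Bound: deg f ≤ 1.
Match coefficients ⇒ f(k) = (k + 1)/4.
Get s_k = R·t_k = -4*5**k*(k + 1) with R(k) = B(k−1)f(k)/C(k) = (k + 1)/(4*k + 9).
Δs = 5**k*(-16*k - 36), as required.
Σ_(k=2)^n t_k = s_(n+1) − s_(2) = (20*5**n*(-n - 2)) − (-300), i.e. -20*5**n*n - 40*5**n + 300.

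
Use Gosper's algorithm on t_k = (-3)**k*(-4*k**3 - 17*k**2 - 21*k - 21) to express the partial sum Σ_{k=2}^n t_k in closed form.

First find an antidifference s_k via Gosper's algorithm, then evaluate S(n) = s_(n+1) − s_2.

Compute t_(k+1)/t_k: get 3*(-4*k**3 - 29*k**2 - 67*k - 63)/(4*k**3 + 17*k**2 + 21*k + 21).
Factor: A=-3; B=1; C=k**3 + 17*k**2/4 + 21*k/4 + 21/4.
Solve (-3)·f(k+1) − (1)·f(k) = k**3 + 17*k**2/4 + 21*k/4 + 21/4.
Bound: deg f ≤ 3.
Match coefficients ⇒ f(k) = -(k**3 + 2*k**2 + 3)/4.
R(k) = B(k−1)·f(k)/C(k) = -(k**3 + 2*k**2 + 3)/(4*k**3 + 17*k**2 + 21*k + 21); s_k = R·t_k = (-3)**k*(k**3 + 2*k**2 + 3).
Δs = (-3)**k*(-4*k**3 - 17*k**2 - 21*k - 21), as required.
Σ_(k=2)^n t_k = s_(n+1) − s_(2) = ((-3)**(n + 1)*(n**3 + 5*n**2 + 7*n + 6)) − (171), i.e. -3*(-3)**n*n**3 - 15*(-3)**n*n**2 - 21*(-3)**n*n + 6*(-3)**(n + 1) - 171.

S(n) = -3*(-3)**n*n**3 - 15*(-3)**n*n**2 - 21*(-3)**n*n + 6*(-3)**(n + 1) - 171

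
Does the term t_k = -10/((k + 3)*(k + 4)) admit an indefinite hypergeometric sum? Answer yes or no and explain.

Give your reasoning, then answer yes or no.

Compute t_(k+1)/t_k: get (k + 3)/(k + 5).
Gosper form: A/B · C(k+1)/C(k) with A=k + 3, B=k + 5, C=1.
Solve (k + 3)·f(k+1) − (k + 4)·f(k) = 1.
d = 1 from the (1,1,0) case.
Solve for f: f(k) = k/3 (degree 1 ≤ 1).
R(k) = B(k−1)·f(k)/C(k) = k*(k + 4)/3; s_k = R·t_k = -10*k/(3*k + 9).
s_(k+1) − s_k = -10/(k**2 + 7*k + 12) = t_k.

Yes. s_k = -10*k/(3*k + 9).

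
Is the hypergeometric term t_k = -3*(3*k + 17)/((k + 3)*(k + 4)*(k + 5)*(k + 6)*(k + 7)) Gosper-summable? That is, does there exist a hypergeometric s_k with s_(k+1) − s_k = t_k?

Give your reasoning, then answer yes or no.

Yes. s_k = k*(-k**2 - 13*k - 54)/(24*(k**3 + 13*k**2 + 54*k + 72)).

Step 1: r(k) = (k + 3)*(3*k + 20)/((k + 8)*(3*k + 17)).
Gosper form: A/B · C(k+1)/C(k) with A=k + 3, B=k + 8, C=k + 17/3.
Set up (k + 3)·f(k+1) − (k + 7)·f(k) − (k + 17/3) = 0.
deg f ≤ 4 (via 1,1,1).
Solving with deg f ≤ 4: f(k) = k*(k + 5)*(k**2 + 13*k + 54)/216.
R(k) = B(k−1)·f(k)/C(k) = k*(k + 5)*(k + 7)*(k**2 + 13*k + 54)/(72*(3*k + 17)); s_k = R·t_k = k*(-k**2 - 13*k - 54)/(24*(k**3 + 13*k**2 + 54*k + 72)).
Verify: 3*(-3*k - 17)/(k**5 + 25*k**4 + 245*k**3 + 1175*k**2 + 2754*k + 2520) matches t_k.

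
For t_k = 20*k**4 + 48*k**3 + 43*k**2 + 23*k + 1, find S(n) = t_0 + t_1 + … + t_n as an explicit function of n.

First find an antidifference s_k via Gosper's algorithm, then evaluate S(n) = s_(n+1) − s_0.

S(n) = 4*n**5 + 22*n**4 + 45*n**3 + 45*n**2 + 19*n + 1

Step 1: r(k) = (20*k**4 + 128*k**3 + 307*k**2 + 333*k + 135)/(20*k**4 + 48*k**3 + 43*k**2 + 23*k + 1).
Factor: A=1; B=1; C=k**4 + 12*k**3/5 + 43*k**2/20 + 23*k/20 + 1/20.
f must satisfy (1)·f(k+1) − (1)·f(k) = k**4 + 12*k**3/5 + 43*k**2/20 + 23*k/20 + 1/20.
Bound: deg f ≤ 5.
A polynomial solution: f(k) = k*(4*k**4 + 2*k**3 - 3*k**2 + 2*k - 4)/20.
Get s_k = R·t_k = k*(4*k**4 + 2*k**3 - 3*k**2 + 2*k - 4) with R(k) = B(k−1)f(k)/C(k) = k*(4*k**4 + 2*k**3 - 3*k**2 + 2*k - 4)/(20*k**4 + 48*k**3 + 43*k**2 + 23*k + 1).
Check: Δs_k = 20*k**4 + 48*k**3 + 43*k**2 + 23*k + 1. ✓
Telescope: S(n) = s_(n+1) − s_(0) = 4*n**5 + 22*n**4 + 45*n**3 + 45*n**2 + 19*n + 1 − (0) = 4*n**5 + 22*n**4 + 45*n**3 + 45*n**2 + 19*n + 1.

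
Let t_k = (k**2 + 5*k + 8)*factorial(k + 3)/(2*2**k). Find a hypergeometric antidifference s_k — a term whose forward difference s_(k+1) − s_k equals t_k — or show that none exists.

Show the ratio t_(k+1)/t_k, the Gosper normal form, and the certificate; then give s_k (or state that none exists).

Compute t_(k+1)/t_k: get (k + 4)*(5*k + (k + 1)**2 + 13)/(2*(k**2 + 5*k + 8)).
Take A(k)=k/2 + 2, B(k)=1, C(k)=k**2 + 5*k + 8.
f must satisfy (k/2 + 2)·f(k+1) − (1)·f(k) = k**2 + 5*k + 8.
d = 1 from the (1,0,2) case.
Coefficient equations give f(k) = 2*(k + 2).
Get s_k = R·t_k = (k + 2)*factorial(k + 3)/2**k with R(k) = B(k−1)f(k)/C(k) = 2*(k + 2)/(k**2 + 5*k + 8).
Check: Δs_k = (k**2 + 5*k + 8)*factorial(k + 3)/(2*2**k). ✓

s_k = (k + 2)*factorial(k + 3)/2**k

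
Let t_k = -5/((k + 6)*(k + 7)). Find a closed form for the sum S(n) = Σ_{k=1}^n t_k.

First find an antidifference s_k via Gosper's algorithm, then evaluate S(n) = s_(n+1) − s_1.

Ratio r(k) = (k + 6)/(k + 8).
A = k + 6, B = k + 8, C = 1.
Set up (k + 6)·f(k+1) − (k + 7)·f(k) − (1) = 0.
Bound: deg f ≤ 1.
A polynomial solution: f(k) = k/6.
So s_k = (B(k−1)f/C)·t_k = (k*(k + 7)/6)·t_k = -5*k/(6*k + 36).
Δs = -5/(k**2 + 13*k + 42), as required.
s_(n+1) = 5*(-n - 1)/(6*(n + 7)) and s_(1) = -5/42, so S(n) = -5*n/(7*n + 49).

S(n) = -5*n/(7*n + 49)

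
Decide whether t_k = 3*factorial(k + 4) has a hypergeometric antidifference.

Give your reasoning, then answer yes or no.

Ratio r(k) = k + 5.
A = k + 5, B = 1, C = 1.
Need (k + 5)·f(k+1) − (1)·f(k) = 1.
Degrees (1,0,0) ⇒ d ≤ -1.
deg f ≤ -1 is impossible — no certificate.

No — negative degree bound, so no certificate f.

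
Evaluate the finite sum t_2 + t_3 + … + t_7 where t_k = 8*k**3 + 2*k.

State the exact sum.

Σ = 6318

Ratio r(k) = (k + 4*(k + 1)**3 + 1)/(k*(4*k**2 + 1)).
So A=1 and B=1, with C=k**3 + k/4.
Solve (1)·f(k+1) − (1)·f(k) = k**3 + k/4.
Degrees (0,0,3) ⇒ d ≤ 4.
Coefficient equations give f(k) = k*(k - 1)*(2*k**2 - 2*k + 1)/8.
R(k) = B(k−1)·f(k)/C(k) = (k - 1)*(2*k**2 - 2*k + 1)/(2*(4*k**2 + 1)); s_k = R·t_k = k*(2*k**3 - 4*k**2 + 3*k - 1).
Check: Δs_k = 8*k**3 + 2*k. ✓
Evaluate s at k=8 and k=2: 6328 and 10; difference 6318.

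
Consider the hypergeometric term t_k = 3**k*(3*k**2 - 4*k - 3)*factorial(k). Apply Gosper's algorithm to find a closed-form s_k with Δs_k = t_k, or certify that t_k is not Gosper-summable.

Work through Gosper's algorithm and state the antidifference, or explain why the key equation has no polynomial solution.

The ratio is 3*(3*k**3 + 5*k**2 - 2*k - 4)/(3*k**2 - 4*k - 3).
A = 3*k + 3, B = 1, C = k**2 - 4*k/3 - 1.
f must satisfy (3*k + 3)·f(k+1) − (1)·f(k) = k**2 - 4*k/3 - 1.
d = 1 from the (1,0,2) case.
Match coefficients ⇒ f(k) = (k - 3)/3.
Then R = B(k−1)f/C = (k - 3)/(3*k**2 - 4*k - 3), so s_k = R(k)·t_k = 3**k*(k - 3)*factorial(k).
Δs = 3**k*(3*k**2 - 4*k - 3)*factorial(k), as required.

s_k = 3**k*(k - 3)*factorial(k)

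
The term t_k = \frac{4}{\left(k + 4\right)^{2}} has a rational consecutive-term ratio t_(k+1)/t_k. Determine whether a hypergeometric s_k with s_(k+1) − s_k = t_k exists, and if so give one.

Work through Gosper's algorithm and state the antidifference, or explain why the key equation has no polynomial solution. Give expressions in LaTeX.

none — t_k is not Gosper-summable

Ratio r(k) = (k + 4)**2/(k + 5)**2.
Factor: A=k**2 + 8*k + 16; B=k**2 + 10*k + 25; C=1.
Solve (k**2 + 8*k + 16)·f(k+1) − (k**2 + 8*k + 16)·f(k) = 1.
Bound: deg f ≤ 0.
f = c0 ⇒ A·f(k+1) − B(k−1)·f(k) − C = -1. The system {-1 = 0} is inconsistent; no antidifference.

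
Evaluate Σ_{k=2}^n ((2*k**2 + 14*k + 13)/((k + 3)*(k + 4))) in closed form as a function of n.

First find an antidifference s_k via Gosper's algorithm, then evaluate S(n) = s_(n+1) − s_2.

Step 1: r(k) = (k + 3)*(14*k + 2*(k + 1)**2 + 27)/((k + 5)*(2*k**2 + 14*k + 13)).
So A=k + 3 and B=k + 5, with C=k**2 + 7*k + 13/2.
Key eq: (k + 3)·f(k+1) = (k + 4)·f(k) + (k**2 + 7*k + 13/2).
Bound: deg f ≤ 2.
A polynomial solution: f(k) = k*(6*k + 7)/6.
Get s_k = R·t_k = k*(6*k + 7)/(3*(k + 3)) with R(k) = B(k−1)f(k)/C(k) = k*(k + 4)*(6*k + 7)/(3*(2*k**2 + 14*k + 13)).
s_(k+1) − s_k = (2*k**2 + 14*k + 13)/(k**2 + 7*k + 12) = t_k.
Evaluate: s_(n+1) = (6*n**2 + 19*n + 13)/(3*(n + 4)); subtract s_(2) = 38/15 ⇒ S(n) = (10*n**2 + 19*n - 29)/(5*(n + 4)).

S(n) = (10*n**2 + 19*n - 29)/(5*(n + 4))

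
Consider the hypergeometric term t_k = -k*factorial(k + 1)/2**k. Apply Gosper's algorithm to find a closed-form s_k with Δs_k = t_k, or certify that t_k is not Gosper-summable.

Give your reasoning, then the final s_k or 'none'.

The ratio is (k + 1)*(k + 2)/(2*k).
Normal form (A,B,C) = (k/2 + 1, 1, k).
Key eq: (k/2 + 1)·f(k+1) = (1)·f(k) + (k).
Degrees (1,0,1) ⇒ d ≤ 0.
Solve for f: f(k) = 2 (degree 0 ≤ 0).
Then R = B(k−1)f/C = 2/k, so s_k = R(k)·t_k = -2**(1 - k)*factorial(k + 1).
s_(k+1) − s_k = -k*factorial(k + 1)/2**k = t_k.

s_k = -2**(1 - k)*factorial(k + 1)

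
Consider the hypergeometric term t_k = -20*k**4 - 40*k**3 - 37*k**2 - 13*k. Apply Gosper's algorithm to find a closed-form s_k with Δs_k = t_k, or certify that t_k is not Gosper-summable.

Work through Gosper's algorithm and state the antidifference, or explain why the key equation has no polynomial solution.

s_k = k*(-4*k**4 + k**2 + 2*k + 1)

The ratio is (20*k**4 + 120*k**3 + 277*k**2 + 287*k + 110)/(k*(20*k**3 + 40*k**2 + 37*k + 13)).
Gosper form: A/B · C(k+1)/C(k) with A=1, B=1, C=k**4 + 2*k**3 + 37*k**2/20 + 13*k/20.
Solve (1)·f(k+1) − (1)·f(k) = k**4 + 2*k**3 + 37*k**2/20 + 13*k/20.
d = 5 from the (0,0,4) case.
Solving with deg f ≤ 5: f(k) = k*(k - 1)*(2*k + 1)*(2*k**2 + k + 1)/20.
Certificate R = B(k−1)f/C = (k - 1)*(2*k + 1)*(2*k**2 + k + 1)/(20*k**3 + 40*k**2 + 37*k + 13) gives s_k = k*(-4*k**4 + k**2 + 2*k + 1).
s_(k+1) − s_k = k*(-20*k**3 - 40*k**2 - 37*k - 13) = t_k.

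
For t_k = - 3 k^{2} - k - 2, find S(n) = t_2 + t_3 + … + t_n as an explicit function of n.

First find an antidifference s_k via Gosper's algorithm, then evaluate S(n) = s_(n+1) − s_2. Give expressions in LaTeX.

Compute t_(k+1)/t_k: get (k + 3*(k + 1)**2 + 3)/(3*k**2 + k + 2).
A = 1, B = 1, C = k**2 + k/3 + 2/3.
Need (1)·f(k+1) − (1)·f(k) = k**2 + k/3 + 2/3.
From deg A=0, deg B=0, deg C=2: d=3.
Solve for f: f(k) = k*(k**2 - k + 2)/3 (degree 3 ≤ 3).
Then R = B(k−1)f/C = k*(k**2 - k + 2)/(3*k**2 + k + 2), so s_k = R(k)·t_k = k*(-k**2 + k - 2).
Verify: -3*k**2 - k - 2 matches t_k.
Evaluate: s_(n+1) = -n**3 - 2*n**2 - 3*n - 2; subtract s_(2) = -8 ⇒ S(n) = -n**3 - 2*n**2 - 3*n + 6.

S(n) = - n^{3} - 2 n^{2} - 3 n + 6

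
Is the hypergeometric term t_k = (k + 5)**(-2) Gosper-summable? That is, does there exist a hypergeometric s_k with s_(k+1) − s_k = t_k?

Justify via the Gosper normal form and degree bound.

No. Not Gosper-summable.

r(k) = (k + 5)**2/(k + 6)**2 after simplifying.
Factor: A=k**2 + 10*k + 25; B=k**2 + 12*k + 36; C=1.
f must satisfy (k**2 + 10*k + 25)·f(k+1) − (k**2 + 10*k + 25)·f(k) = 1.
From deg A=2, deg B=2, deg C=0: d=0.
f = c0 ⇒ A·f(k+1) − B(k−1)·f(k) − C = -1. The system {-1 = 0} is inconsistent; no antidifference.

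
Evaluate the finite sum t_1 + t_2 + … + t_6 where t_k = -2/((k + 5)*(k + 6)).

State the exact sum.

Compute t_(k+1)/t_k: get (k + 5)/(k + 7).
Take A(k)=k + 5, B(k)=k + 7, C(k)=1.
Set up (k + 5)·f(k+1) − (k + 6)·f(k) − (1) = 0.
deg f ≤ 1 (via 1,1,0).
Solving with deg f ≤ 1: f(k) = k/5.
Certificate R = B(k−1)f/C = k*(k + 6)/5 gives s_k = -2*k/(5*k + 25).
Check: Δs_k = -2/(k**2 + 11*k + 30). ✓
Evaluate s at k=7 and k=1: -7/30 and -1/15; difference -1/6.

Σ = -1/6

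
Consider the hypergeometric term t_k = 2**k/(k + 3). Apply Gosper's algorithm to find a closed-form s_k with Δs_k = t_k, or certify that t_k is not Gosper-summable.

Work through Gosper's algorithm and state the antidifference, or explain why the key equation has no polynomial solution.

Step 1: r(k) = 2*(k + 3)/(k + 4).
So A=2*k + 6 and B=k + 4, with C=1.
Key eq: (2*k + 6)·f(k+1) = (k + 3)·f(k) + (1).
d = -1 from the (1,1,0) case.
Negative degree bound (-1): no f exists, t_k not Gosper-summable.

not Gosper-summable; s_k does not exist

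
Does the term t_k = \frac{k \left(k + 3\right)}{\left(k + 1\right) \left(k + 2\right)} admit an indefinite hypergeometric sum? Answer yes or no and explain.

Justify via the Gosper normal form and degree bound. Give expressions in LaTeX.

t_(k+1)/t_k = (k + 1)**2*(k + 4)/(k*(k + 3)**2).
So A=k + 1 and B=k + 3, with C=k**2 + 3*k.
Solve (k + 1)·f(k+1) − (k + 2)·f(k) = k**2 + 3*k.
From deg A=1, deg B=1, deg C=2: d=2.
A polynomial solution: f(k) = k*(k - 1).
R(k) = B(k−1)·f(k)/C(k) = (k - 1)*(k + 2)/(k + 3); s_k = R·t_k = k*(k - 1)/(k + 1).
Δs = k*(k + 3)/(k**2 + 3*k + 2), as required.

Yes. s_k = \frac{k \left(k - 1\right)}{k + 1}.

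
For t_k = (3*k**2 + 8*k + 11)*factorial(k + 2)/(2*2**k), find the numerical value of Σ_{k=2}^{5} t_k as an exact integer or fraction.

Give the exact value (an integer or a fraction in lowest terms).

Σ = 12552

Compute t_(k+1)/t_k: get (k + 3)*(8*k + 3*(k + 1)**2 + 19)/(2*(3*k**2 + 8*k + 11)).
Gosper form: A/B · C(k+1)/C(k) with A=k/2 + 3/2, B=1, C=k**2 + 8*k/3 + 11/3.
Need (k/2 + 3/2)·f(k+1) − (1)·f(k) = k**2 + 8*k/3 + 11/3.
Degrees (1,0,2) ⇒ d ≤ 1.
Solving with deg f ≤ 1: f(k) = 2*(3*k + 2)/3.
R(k) = B(k−1)·f(k)/C(k) = 2*(3*k + 2)/(3*k**2 + 8*k + 11); s_k = R·t_k = (3*k + 2)*factorial(k + 2)/2**k.
s_(k+1) − s_k = (3*k**2 + 8*k + 11)*factorial(k + 2)/(2*2**k) = t_k.
Evaluate s at k=6 and k=2: 12600 and 48; difference 12552.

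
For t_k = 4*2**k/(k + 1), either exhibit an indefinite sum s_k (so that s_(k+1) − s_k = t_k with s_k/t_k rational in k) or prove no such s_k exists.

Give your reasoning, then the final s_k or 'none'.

r(k) = 2*(k + 1)/(k + 2) after simplifying.
So A=2*k + 2 and B=k + 2, with C=1.
Key eq: (2*k + 2)·f(k+1) = (k + 1)·f(k) + (1).
Bound: deg f ≤ -1.
d = -1 < 0 ⇒ no nonzero polynomial f; not summable.

not Gosper-summable; s_k does not exist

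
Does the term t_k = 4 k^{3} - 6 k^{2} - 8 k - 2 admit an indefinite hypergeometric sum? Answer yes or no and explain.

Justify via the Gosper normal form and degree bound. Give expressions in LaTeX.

t_(k+1)/t_k = (2*k**3 + 3*k**2 - 4*k - 6)/(2*k**3 - 3*k**2 - 4*k - 1).
Take A(k)=1, B(k)=1, C(k)=k**3 - 3*k**2/2 - 2*k - 1/2.
Need (1)·f(k+1) − (1)·f(k) = k**3 - 3*k**2/2 - 2*k - 1/2.
Bound: deg f ≤ 4.
Solve for f: f(k) = k*(k**3 - 4*k**2 + 1)/4 (degree 4 ≤ 4).
Then R = B(k−1)f/C = k*(k**3 - 4*k**2 + 1)/(2*(2*k + 1)*(k**2 - 2*k - 1)), so s_k = R(k)·t_k = k**4 - 4*k**3 + k.
Verify: 4*k**3 - 6*k**2 - 8*k - 2 matches t_k.

Yes. s_k = k^{4} - 4 k^{3} + k.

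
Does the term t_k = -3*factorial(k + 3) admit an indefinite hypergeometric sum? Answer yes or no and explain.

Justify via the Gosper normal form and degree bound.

The ratio is k + 4.
Normal form (A,B,C) = (k + 4, 1, 1).
f must satisfy (k + 4)·f(k+1) − (1)·f(k) = 1.
deg f ≤ -1 (via 1,0,0).
Bound -1 < 0, so the key equation has no polynomial solution.

No — key equation has no polynomial f.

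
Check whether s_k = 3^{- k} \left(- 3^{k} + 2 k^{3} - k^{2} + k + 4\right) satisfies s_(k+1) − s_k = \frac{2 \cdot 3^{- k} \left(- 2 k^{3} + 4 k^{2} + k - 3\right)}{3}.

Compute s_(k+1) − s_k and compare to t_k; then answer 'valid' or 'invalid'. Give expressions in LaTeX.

s_(k+1) = (-3*3**k + k + 2*(k + 1)**3 - (k + 1)**2 + 5)/(3*3**k)
s_(k+1) − s_k = 2*(-2*k**3 + 4*k**2 + k - 3)/(3*3**k)
(s_(k+1) − s_k) − t_k = 0

Valid: the claim telescopes to t_k.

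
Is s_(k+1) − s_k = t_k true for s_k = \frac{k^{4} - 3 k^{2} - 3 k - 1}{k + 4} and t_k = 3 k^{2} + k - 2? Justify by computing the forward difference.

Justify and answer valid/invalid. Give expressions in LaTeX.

Invalid: residual \frac{3 \left(- 2 k^{3} - 14 k^{2} - 4 k + 7\right)}{k^{2} + 9 k + 20} ≠ 0.

s_(k+1) = (-3*k + (k + 1)**4 - 3*(k + 1)**2 - 4)/(k + 5)
s_(k+1) − s_k = (3*k**4 + 22*k**3 + 25*k**2 - 10*k - 19)/(k**2 + 9*k + 20)
(s_(k+1) − s_k) − t_k = 3*(-2*k**3 - 14*k**2 - 4*k + 7)/(k**2 + 9*k + 20)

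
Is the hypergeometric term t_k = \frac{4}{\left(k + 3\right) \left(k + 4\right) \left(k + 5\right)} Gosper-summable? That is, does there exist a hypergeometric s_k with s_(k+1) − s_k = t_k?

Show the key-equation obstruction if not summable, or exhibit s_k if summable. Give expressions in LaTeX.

The ratio is (k + 3)/(k + 6).
Gosper form: A/B · C(k+1)/C(k) with A=k + 3, B=k + 6, C=1.
f must satisfy (k + 3)·f(k+1) − (k + 5)·f(k) = 1.
From deg A=1, deg B=1, deg C=0: d=2.
Match coefficients ⇒ f(k) = k*(k + 7)/24.
So s_k = (B(k−1)f/C)·t_k = (k*(k + 5)*(k + 7)/24)·t_k = k*(k + 7)/(6*(k + 3)*(k + 4)).
Verify: 4/(k**3 + 12*k**2 + 47*k + 60) matches t_k.

Yes. s_k = \frac{k \left(k + 7\right)}{6 \left(k + 3\right) \left(k + 4\right)}.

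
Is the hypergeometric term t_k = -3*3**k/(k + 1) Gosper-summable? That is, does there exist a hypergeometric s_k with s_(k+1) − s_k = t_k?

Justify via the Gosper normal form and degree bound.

No. Not Gosper-summable.

The ratio is 3*(k + 1)/(k + 2).
So A=3*k + 3 and B=k + 2, with C=1.
Need (3*k + 3)·f(k+1) − (k + 1)·f(k) = 1.
d = -1 from the (1,1,0) case.
Bound -1 < 0, so the key equation has no polynomial solution.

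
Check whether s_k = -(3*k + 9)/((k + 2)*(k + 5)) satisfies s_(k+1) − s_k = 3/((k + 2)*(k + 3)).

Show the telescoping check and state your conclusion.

Invalid: residual 12*(-k - 4)/(k**4 + 16*k**3 + 91*k**2 + 216*k + 180) ≠ 0.

s_(k+1) = 3*(-k - 4)/((k + 3)*(k + 6))
s_(k+1) − s_k = 3*(k**2 + 7*k + 14)/(k**4 + 16*k**3 + 91*k**2 + 216*k + 180)
(s_(k+1) − s_k) − t_k = 12*(-k - 4)/(k**4 + 16*k**3 + 91*k**2 + 216*k + 180)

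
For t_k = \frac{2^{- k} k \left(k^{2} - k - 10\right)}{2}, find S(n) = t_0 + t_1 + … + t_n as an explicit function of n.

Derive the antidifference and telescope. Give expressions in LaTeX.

S(n) = 2^{- n - 1} n \left(- n^{2} - 5 n - 4\right)

Step 1: r(k) = (k + 1)*(k - (k + 1)**2 + 11)/(2*k*(-k**2 + k + 10)).
So A=1/2 and B=1, with C=k**3 - k**2 - 10*k.
f must satisfy (1/2)·f(k+1) − (1)·f(k) = k**3 - k**2 - 10*k.
Degrees (0,0,3) ⇒ d ≤ 3.
Match coefficients ⇒ f(k) = -2*k*(k - 1)*(k + 3).
Get s_k = R·t_k = k*(-k**2 - 2*k + 3)/2**k with R(k) = B(k−1)f(k)/C(k) = -2*(k - 1)*(k + 3)/(k**2 - k - 10).
Check: Δs_k = k*(k**2 - k - 10)/(2*2**k). ✓
s_(n+1) = 2**(-n - 1)*n*(-n**2 - 5*n - 4) and s_(0) = 0, so S(n) = 2**(-n - 1)*n*(-n**2 - 5*n - 4).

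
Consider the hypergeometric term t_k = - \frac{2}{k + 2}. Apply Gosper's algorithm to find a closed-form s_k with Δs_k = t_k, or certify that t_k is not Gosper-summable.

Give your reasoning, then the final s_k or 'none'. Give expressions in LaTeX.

Step 1: r(k) = (k + 2)/(k + 3).
Normal form (A,B,C) = (k + 2, k + 3, 1).
Key eq: (k + 2)·f(k+1) = (k + 2)·f(k) + (1).
Degrees (1,1,0) ⇒ d ≤ 0.
Write f(k) = c0. Then LHS − RHS = -1, requiring -1 = 0: contradictory. No certificate.

not Gosper-summable; s_k does not exist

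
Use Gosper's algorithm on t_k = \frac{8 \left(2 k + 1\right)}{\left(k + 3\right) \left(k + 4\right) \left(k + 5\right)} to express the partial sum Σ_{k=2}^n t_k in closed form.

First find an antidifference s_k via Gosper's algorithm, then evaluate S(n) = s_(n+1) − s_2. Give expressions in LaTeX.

Step 1: r(k) = (k + 3)*(2*k + 3)/((k + 6)*(2*k + 1)).
Normal form (A,B,C) = (k + 3, k + 6, k + 1/2).
Need (k + 3)·f(k+1) − (k + 5)·f(k) = k + 1/2.
From deg A=1, deg B=1, deg C=1: d=2.
Coefficient equations give f(k) = k*(7*k + 1)/48.
Get s_k = R·t_k = k*(7*k + 1)/(3*(k + 3)*(k + 4)) with R(k) = B(k−1)f(k)/C(k) = k*(k + 5)*(7*k + 1)/(24*(2*k + 1)).
Verify: 8*(2*k + 1)/(k**3 + 12*k**2 + 47*k + 60) matches t_k.
Evaluate: s_(n+1) = (7*n**2 + 15*n + 8)/(3*(n**2 + 9*n + 20)); subtract s_(2) = 1/3 ⇒ S(n) = 2*(n**2 + n - 2)/(n**2 + 9*n + 20).

S(n) = \frac{2 \left(n^{2} + n - 2\right)}{n^{2} + 9 n + 20}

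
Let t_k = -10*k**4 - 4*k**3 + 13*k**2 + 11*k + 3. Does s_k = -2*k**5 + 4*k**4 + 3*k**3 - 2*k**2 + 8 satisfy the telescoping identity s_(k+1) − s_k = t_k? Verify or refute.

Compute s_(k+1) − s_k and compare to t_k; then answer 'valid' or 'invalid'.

Valid: the claim telescopes to t_k.

s_(k+1) = -2*k**5 - 6*k**4 - k**3 + 11*k**2 + 11*k + 11
s_(k+1) − s_k = -10*k**4 - 4*k**3 + 13*k**2 + 11*k + 3
(s_(k+1) − s_k) − t_k = 0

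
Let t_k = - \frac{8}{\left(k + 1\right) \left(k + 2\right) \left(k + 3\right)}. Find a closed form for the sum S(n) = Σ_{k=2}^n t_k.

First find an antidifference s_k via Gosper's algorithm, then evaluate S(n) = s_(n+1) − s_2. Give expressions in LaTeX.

r(k) = (k + 1)/(k + 4) after simplifying.
Factor: A=k + 1; B=k + 4; C=1.
Set up (k + 1)·f(k+1) − (k + 3)·f(k) − (1) = 0.
Degrees (1,1,0) ⇒ d ≤ 2.
A polynomial solution: f(k) = k*(k + 3)/4.
So s_k = (B(k−1)f/C)·t_k = (k*(k + 3)**2/4)·t_k = 2*k*(-k - 3)/((k + 1)*(k + 2)).
Verify: -8/(k**3 + 6*k**2 + 11*k + 6) matches t_k.
Σ_(k=2)^n t_k = s_(n+1) − s_(2) = (2*(-n**2 - 5*n - 4)/(n**2 + 5*n + 6)) − (-5/3), i.e. (-n**2 - 5*n + 6)/(3*(n**2 + 5*n + 6)).

S(n) = \frac{- n^{2} - 5 n + 6}{3 \left(n^{2} + 5 n + 6\right)}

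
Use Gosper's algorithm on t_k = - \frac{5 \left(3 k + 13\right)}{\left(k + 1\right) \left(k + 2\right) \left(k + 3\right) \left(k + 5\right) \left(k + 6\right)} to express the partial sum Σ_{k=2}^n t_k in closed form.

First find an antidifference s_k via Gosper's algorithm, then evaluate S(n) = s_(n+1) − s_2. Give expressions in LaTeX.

S(n) = \frac{5 \left(- n^{3} - 11 n^{2} - 36 n + 48\right)}{84 \left(n^{3} + 11 n^{2} + 36 n + 36\right)}

The ratio is (k + 1)*(k + 5)*(3*k + 16)/((k + 4)*(k + 7)*(3*k + 13)).
Normal form (A,B,C) = (k + 1, k + 7, k**2 + 25*k/3 + 52/3).
Key eq: (k + 1)·f(k+1) = (k + 6)·f(k) + (k**2 + 25*k/3 + 52/3).
From deg A=1, deg B=1, deg C=2: d=5.
Coefficient equations give f(k) = k*(k + 3)*(k + 4)*(k**2 + 8*k + 17)/30.
Then R = B(k−1)f/C = k*(k + 3)*(k + 6)*(k**2 + 8*k + 17)/(10*(3*k + 13)), so s_k = R(k)·t_k = k*(-k**2 - 8*k - 17)/(2*(k**3 + 8*k**2 + 17*k + 10)).
Δs = 5*(-3*k - 13)/(k**5 + 17*k**4 + 107*k**3 + 307*k**2 + 396*k + 180), as required.
s_(n+1) = (-n**3 - 11*n**2 - 36*n - 26)/(2*(n**3 + 11*n**2 + 36*n + 36)) and s_(2) = -37/84, so S(n) = 5*(-n**3 - 11*n**2 - 36*n + 48)/(84*(n**3 + 11*n**2 + 36*n + 36)).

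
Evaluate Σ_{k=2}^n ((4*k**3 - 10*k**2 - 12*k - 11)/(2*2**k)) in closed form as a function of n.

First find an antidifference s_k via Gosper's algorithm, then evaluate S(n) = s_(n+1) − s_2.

r(k) = (4*k**3 + 2*k**2 - 20*k - 29)/(2*(4*k**3 - 10*k**2 - 12*k - 11)) after simplifying.
Gosper form: A/B · C(k+1)/C(k) with A=1/2, B=1, C=k**3 - 5*k**2/2 - 3*k - 11/4.
Set up (1/2)·f(k+1) − (1)·f(k) − (k**3 - 5*k**2/2 - 3*k - 11/4) = 0.
deg f ≤ 3 (via 0,0,3).
Solve for f: f(k) = -(4*k**3 + 2*k**2 + 4*k - 1)/2 (degree 3 ≤ 3).
So s_k = (B(k−1)f/C)·t_k = (-2*(4*k**3 + 2*k**2 + 4*k - 1)/(4*k**3 - 10*k**2 - 12*k - 11))·t_k = (-4*k**3 - 2*k**2 - 4*k + 1)/2**k.
s_(k+1) − s_k = (4*k**3 - 10*k**2 - 12*k - 11)/(2*2**k) = t_k.
Σ_(k=2)^n t_k = s_(n+1) − s_(2) = (2**(-n - 1)*(-4*n**3 - 14*n**2 - 20*n - 9)) − (-47/4), i.e. 2**(-n - 2)*(47*2**n - 8*n**3 - 28*n**2 - 40*n - 18).

S(n) = 2**(-n - 2)*(47*2**n - 8*n**3 - 28*n**2 - 40*n - 18)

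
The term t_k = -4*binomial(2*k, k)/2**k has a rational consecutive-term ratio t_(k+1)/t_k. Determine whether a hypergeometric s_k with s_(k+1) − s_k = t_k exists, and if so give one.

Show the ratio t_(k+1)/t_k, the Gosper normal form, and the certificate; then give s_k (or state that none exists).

not Gosper-summable; s_k does not exist

r(k) = (2*k + 1)/(k + 1) after simplifying.
A = 2*k + 1, B = k + 1, C = 1.
Key eq: (2*k + 1)·f(k+1) = (k)·f(k) + (1).
d = -1 from the (1,1,0) case.
Negative degree bound (-1): no f exists, t_k not Gosper-summable.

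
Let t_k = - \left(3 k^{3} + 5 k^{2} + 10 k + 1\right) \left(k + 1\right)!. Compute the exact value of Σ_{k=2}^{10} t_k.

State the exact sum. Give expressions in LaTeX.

The ratio is (3*k**4 + 20*k**3 + 57*k**2 + 77*k + 38)/(3*k**3 + 5*k**2 + 10*k + 1).
A = k + 2, B = 1, C = k**3 + 5*k**2/3 + 10*k/3 + 1/3.
f must satisfy (k + 2)·f(k+1) − (1)·f(k) = k**3 + 5*k**2/3 + 10*k/3 + 1/3.
deg f ≤ 2 (via 1,0,3).
Coefficient equations give f(k) = (3*k**2 - 4*k + 3)/3.
Then R = B(k−1)f/C = (3*k**2 - 4*k + 3)/(3*k**3 + 5*k**2 + 10*k + 1), so s_k = R(k)·t_k = -(3*k**2 - 4*k + 3)*factorial(k + 1).
Check: Δs_k = -(3*k**3 + 5*k**2 + 10*k + 1)*factorial(k + 1). ✓
Sum = s_(11) − s_(2); s_(11) = -154238515200, s_(2) = -42 ⇒ -154238515158.

Σ = -154238515158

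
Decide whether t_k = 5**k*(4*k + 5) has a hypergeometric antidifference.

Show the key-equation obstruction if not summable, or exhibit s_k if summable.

t_(k+1)/t_k = 5*(4*k + 9)/(4*k + 5).
Gosper form: A/B · C(k+1)/C(k) with A=5, B=1, C=k + 5/4.
Set up (5)·f(k+1) − (1)·f(k) − (k + 5/4) = 0.
Bound: deg f ≤ 1.
Solving with deg f ≤ 1: f(k) = k/4.
Get s_k = R·t_k = 5**k*k with R(k) = B(k−1)f(k)/C(k) = k/(4*k + 5).
Verify: 5**k*(4*k + 5) matches t_k.

Yes. s_k = 5**k*k.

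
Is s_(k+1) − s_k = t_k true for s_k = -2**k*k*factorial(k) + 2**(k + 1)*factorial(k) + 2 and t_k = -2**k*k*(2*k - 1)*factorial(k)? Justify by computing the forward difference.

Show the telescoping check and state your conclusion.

s_(k+1) = -2*2**k*k**2*factorial(k) + 2*2**k*factorial(k) + 2
s_(k+1) − s_k = -2**k*k*(2*k - 1)*factorial(k)
(s_(k+1) − s_k) − t_k = 0

valid; difference matches t_k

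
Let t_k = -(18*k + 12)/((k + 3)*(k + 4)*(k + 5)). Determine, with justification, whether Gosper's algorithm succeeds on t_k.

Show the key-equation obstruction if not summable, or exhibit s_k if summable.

r(k) = (k + 3)*(3*k + 5)/((k + 6)*(3*k + 2)) after simplifying.
Gosper form: A/B · C(k+1)/C(k) with A=k + 3, B=k + 6, C=k + 2/3.
Key eq: (k + 3)·f(k+1) = (k + 5)·f(k) + (k + 2/3).
d = 2 from the (1,1,1) case.
A polynomial solution: f(k) = k*(11*k + 5)/72.
So s_k = (B(k−1)f/C)·t_k = (k*(k + 5)*(11*k + 5)/(24*(3*k + 2)))·t_k = -k*(11*k + 5)/(4*(k + 3)*(k + 4)).
Δs = 6*(-3*k - 2)/(k**3 + 12*k**2 + 47*k + 60), as required.

Yes. s_k = -k*(11*k + 5)/(4*(k + 3)*(k + 4)).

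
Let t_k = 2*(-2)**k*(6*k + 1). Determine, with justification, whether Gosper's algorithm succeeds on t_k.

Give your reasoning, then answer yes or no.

Yes. s_k = (-2)**(k + 1)*(2*k - 1).

Step 1: r(k) = 2*(-6*k - 7)/(6*k + 1).
So A=-2 and B=1, with C=k + 1/6.
Set up (-2)·f(k+1) − (1)·f(k) − (k + 1/6) = 0.
Degrees (0,0,1) ⇒ d ≤ 1.
Solving with deg f ≤ 1: f(k) = -(2*k - 1)/6.
Then R = B(k−1)f/C = -(2*k - 1)/(6*k + 1), so s_k = R(k)·t_k = (-2)**(k + 1)*(2*k - 1).
s_(k+1) − s_k = 2*(-2)**k*(6*k + 1) = t_k.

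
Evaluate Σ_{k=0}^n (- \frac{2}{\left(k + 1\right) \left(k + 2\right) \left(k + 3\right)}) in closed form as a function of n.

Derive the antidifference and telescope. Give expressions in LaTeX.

The ratio is (k + 1)/(k + 4).
Normal form (A,B,C) = (k + 1, k + 4, 1).
f must satisfy (k + 1)·f(k+1) − (k + 3)·f(k) = 1.
Bound: deg f ≤ 2.
Solving with deg f ≤ 2: f(k) = k*(k + 3)/4.
Get s_k = R·t_k = k*(-k - 3)/(2*(k + 1)*(k + 2)) with R(k) = B(k−1)f(k)/C(k) = k*(k + 3)**2/4.
Verify: -2/(k**3 + 6*k**2 + 11*k + 6) matches t_k.
Σ_(k=0)^n t_k = s_(n+1) − s_(0) = ((-n**2 - 5*n - 4)/(2*(n**2 + 5*n + 6))) − (0), i.e. (-n**2 - 5*n - 4)/(2*(n**2 + 5*n + 6)).

S(n) = \frac{- n^{2} - 5 n - 4}{2 \left(n^{2} + 5 n + 6\right)}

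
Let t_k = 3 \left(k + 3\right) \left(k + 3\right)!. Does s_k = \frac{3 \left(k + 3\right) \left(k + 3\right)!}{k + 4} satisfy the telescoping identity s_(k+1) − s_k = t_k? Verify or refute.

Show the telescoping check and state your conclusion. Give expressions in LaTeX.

Invalid: residual - \frac{3 \left(k^{2} + 7 k + 11\right) \left(k + 3\right)!}{\left(k + 4\right) \left(k + 5\right)} ≠ 0.

s_(k+1) = 3*(k + 4)*factorial(k + 4)/(k + 5)
s_(k+1) − s_k = 3*(k**3 + 11*k**2 + 40*k + 49)*factorial(k + 3)/((k + 4)*(k + 5))
(s_(k+1) − s_k) − t_k = -3*(k**2 + 7*k + 11)*factorial(k + 3)/((k + 4)*(k + 5))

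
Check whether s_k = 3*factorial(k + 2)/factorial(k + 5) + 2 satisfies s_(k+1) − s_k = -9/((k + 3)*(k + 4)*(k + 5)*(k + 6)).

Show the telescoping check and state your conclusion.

Valid — Δs_k = t_k.

s_(k+1) = 3*factorial(k + 3)/factorial(k + 6) + 2
s_(k+1) − s_k = -9/((k + 3)*(k + 4)*(k + 5)*(k + 6))
(s_(k+1) − s_k) − t_k = 0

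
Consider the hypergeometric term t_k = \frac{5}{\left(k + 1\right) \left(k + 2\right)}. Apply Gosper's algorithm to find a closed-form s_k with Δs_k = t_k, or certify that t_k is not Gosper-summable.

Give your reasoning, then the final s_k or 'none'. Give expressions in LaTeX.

s_k = \frac{5 k}{k + 1}

Compute t_(k+1)/t_k: get (k + 1)/(k + 3).
Take A(k)=k + 1, B(k)=k + 3, C(k)=1.
Solve (k + 1)·f(k+1) − (k + 2)·f(k) = 1.
d = 1 from the (1,1,0) case.
Match coefficients ⇒ f(k) = k.
Then R = B(k−1)f/C = k*(k + 2), so s_k = R(k)·t_k = 5*k/(k + 1).
Verify: 5/(k**2 + 3*k + 2) matches t_k.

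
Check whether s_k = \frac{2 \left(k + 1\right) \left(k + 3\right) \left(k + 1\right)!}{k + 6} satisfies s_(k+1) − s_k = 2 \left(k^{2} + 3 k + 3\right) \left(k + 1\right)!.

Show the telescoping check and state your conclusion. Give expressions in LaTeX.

Invalid: residual - \frac{6 \left(k^{3} + 9 k^{2} + 20 k + 17\right) \left(k + 1\right)!}{\left(k + 6\right) \left(k + 7\right)} ≠ 0.

s_(k+1) = 2*(k + 2)*(k + 4)*factorial(k + 2)/(k + 7)
s_(k+1) − s_k = 2*(k**4 + 13*k**3 + 57*k**2 + 105*k + 75)*factorial(k + 1)/((k + 6)*(k + 7))
(s_(k+1) − s_k) − t_k = -6*(k**3 + 9*k**2 + 20*k + 17)*factorial(k + 1)/((k + 6)*(k + 7))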